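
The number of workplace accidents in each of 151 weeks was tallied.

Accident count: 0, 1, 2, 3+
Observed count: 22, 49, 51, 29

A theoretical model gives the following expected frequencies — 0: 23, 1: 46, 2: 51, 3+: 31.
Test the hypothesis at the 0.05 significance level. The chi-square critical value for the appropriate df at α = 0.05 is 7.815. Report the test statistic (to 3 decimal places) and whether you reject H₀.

0.368; do not reject

cat         O        E   (O−E)²/E
0          22       23     0.0435
1          49       46     0.1957
2          51       51     0.0000
3+         29       31     0.1290
Sum = 0.368
df = 3. Since 0.368 < 7.815, we do not reject H₀.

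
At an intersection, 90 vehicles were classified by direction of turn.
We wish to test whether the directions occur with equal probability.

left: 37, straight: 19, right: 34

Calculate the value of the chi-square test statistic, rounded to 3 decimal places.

6.200

Expected count for each of the 3 categories: 90/3 = 30.
cat           O        E   (O−E)²/E
left         37       30     1.6333
straight     19       30     4.0333
right        34       30     0.5333
Sum = 6.200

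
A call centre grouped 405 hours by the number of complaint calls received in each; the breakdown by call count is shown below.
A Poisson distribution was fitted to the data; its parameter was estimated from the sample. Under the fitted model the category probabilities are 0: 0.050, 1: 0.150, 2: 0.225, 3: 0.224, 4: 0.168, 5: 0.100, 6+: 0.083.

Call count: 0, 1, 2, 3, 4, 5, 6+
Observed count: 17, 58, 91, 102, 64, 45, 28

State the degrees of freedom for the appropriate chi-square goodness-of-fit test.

There are k = 7 categories and 1 parameter estimated from the data, so df = 7 − 1 − 1 = 5.

5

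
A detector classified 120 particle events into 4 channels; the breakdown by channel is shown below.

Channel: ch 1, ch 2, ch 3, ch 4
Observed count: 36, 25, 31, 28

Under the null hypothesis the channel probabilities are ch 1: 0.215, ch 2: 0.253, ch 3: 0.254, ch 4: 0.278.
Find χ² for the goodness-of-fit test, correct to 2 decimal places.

5.85

Expected counts E_i = n·p_i: 120×0.215 = 25.8, 120×0.253 = 30.36, 120×0.254 = 30.48, 120×0.278 = 33.36.
χ² = (36−25.8)²/25.8 + (25−30.36)²/30.36 + (31−30.48)²/30.48 + (28−33.36)²/33.36
   = 4.033 + 0.946 + 0.009 + 0.861
Sum = 5.85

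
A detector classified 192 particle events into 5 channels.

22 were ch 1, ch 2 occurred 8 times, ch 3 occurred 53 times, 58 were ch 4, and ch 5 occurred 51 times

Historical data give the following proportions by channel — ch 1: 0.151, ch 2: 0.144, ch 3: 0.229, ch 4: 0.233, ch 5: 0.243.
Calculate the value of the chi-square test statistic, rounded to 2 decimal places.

Expected counts E_i = n·p_i: 192×0.151 = 28.992, 192×0.144 = 27.648, 192×0.229 = 43.968, 192×0.233 = 44.736, 192×0.243 = 46.656.
cat         O        E   (O−E)²/E
ch 1       22   28.992      1.686
ch 2        8   27.648     13.963
ch 3       53   43.968      1.855
ch 4       58   44.736      3.933
ch 5       51   46.656      0.404
Sum = 21.84

21.84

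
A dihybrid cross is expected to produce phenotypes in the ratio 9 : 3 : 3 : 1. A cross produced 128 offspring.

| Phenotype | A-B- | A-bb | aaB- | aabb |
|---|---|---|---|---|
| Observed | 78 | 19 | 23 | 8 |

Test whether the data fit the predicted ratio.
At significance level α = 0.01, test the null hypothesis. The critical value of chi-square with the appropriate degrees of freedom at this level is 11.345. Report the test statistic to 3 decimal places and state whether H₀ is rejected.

1.583; do not reject

Ratio total = 16. Expected counts: 128×9/16 = 72, 128×3/16 = 24, 128×3/16 = 24, 128×1/16 = 8.
χ² = (78−72)²/72 + (19−24)²/24 + (23−24)²/24 + (8−8)²/8
   = 0.5000 + 1.0417 + 0.0417 + 0.0000
Sum = 1.583
df = 3. Since 1.583 < 11.345, we do not reject H₀.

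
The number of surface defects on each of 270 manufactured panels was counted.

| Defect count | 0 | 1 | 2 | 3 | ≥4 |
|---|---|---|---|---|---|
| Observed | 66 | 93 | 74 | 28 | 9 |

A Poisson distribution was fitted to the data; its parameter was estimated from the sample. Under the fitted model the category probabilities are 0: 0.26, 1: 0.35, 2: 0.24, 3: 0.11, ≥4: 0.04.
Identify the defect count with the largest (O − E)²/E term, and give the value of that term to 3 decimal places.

2, 1.306

Expected counts E_i = n·p_i: 270×0.26 = 70.2, 270×0.35 = 94.5, 270×0.24 = 64.8, 270×0.11 = 29.7, 270×0.04 = 10.8.
0: (66 − 70.2)²/70.2 = 17.64/70.2 = 0.2513
1: (93 − 94.5)²/94.5 = 2.25/94.5 = 0.0238
2: (74 − 64.8)²/64.8 = 84.64/64.8 = 1.3062
3: (28 − 29.7)²/29.7 = 2.89/29.7 = 0.0973
≥4: (9 − 10.8)²/10.8 = 3.24/10.8 = 0.3000
The largest term is for 2: 1.306.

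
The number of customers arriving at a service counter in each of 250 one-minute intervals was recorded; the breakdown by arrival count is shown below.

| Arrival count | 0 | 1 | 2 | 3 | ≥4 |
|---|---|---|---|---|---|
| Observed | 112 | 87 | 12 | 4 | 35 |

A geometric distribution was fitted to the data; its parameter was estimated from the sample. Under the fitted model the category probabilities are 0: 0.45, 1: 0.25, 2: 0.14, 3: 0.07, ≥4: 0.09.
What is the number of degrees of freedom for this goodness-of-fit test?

3

There are k = 5 categories and 1 parameter estimated from the data, so df = 5 − 1 − 1 = 3.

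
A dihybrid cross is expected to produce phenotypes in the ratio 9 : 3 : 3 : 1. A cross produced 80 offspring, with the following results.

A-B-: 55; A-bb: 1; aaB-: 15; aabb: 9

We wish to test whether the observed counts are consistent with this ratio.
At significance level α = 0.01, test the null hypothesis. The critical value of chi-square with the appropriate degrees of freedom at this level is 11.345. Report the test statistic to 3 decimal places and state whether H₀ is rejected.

Ratio total = 16. Expected counts: 80×9/16 = 45, 80×3/16 = 15, 80×3/16 = 15, 80×1/16 = 5.
A-B-: (55 − 45)²/45 = 100/45 = 2.2222
A-bb: (1 − 15)²/15 = 196/15 = 13.0667
aaB-: (15 − 15)²/15 = 0/15 = 0.0000
aabb: (9 − 5)²/5 = 16/5 = 3.2000
Sum = 18.489
df = 3. Since 18.489 > 11.345, we reject H₀.

18.489; reject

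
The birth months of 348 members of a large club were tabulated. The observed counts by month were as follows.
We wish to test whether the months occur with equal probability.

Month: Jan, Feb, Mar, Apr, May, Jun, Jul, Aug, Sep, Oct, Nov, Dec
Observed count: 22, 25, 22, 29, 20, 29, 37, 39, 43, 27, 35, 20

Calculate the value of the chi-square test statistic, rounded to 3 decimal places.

23.310

Under H₀ each category has probability 1/12, so each expected count is 348/12 = 29.
χ² = (22−29)²/29 + (25−29)²/29 + (22−29)²/29 + (29−29)²/29 + (20−29)²/29 + (29−29)²/29 + (37−29)²/29 + (39−29)²/29 + (43−29)²/29 + (27−29)²/29 + (35−29)²/29 + (20−29)²/29
   = 1.6897 + 0.5517 + 1.6897 + 0.0000 + 2.7931 + 0.0000 + 2.2069 + 3.4483 + 6.7586 + 0.1379 + 1.2414 + 2.7931
Sum = 23.310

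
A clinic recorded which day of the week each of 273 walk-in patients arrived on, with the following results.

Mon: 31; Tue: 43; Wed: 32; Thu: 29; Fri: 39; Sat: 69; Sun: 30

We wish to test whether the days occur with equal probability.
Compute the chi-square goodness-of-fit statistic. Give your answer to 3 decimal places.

Under H₀ each category has probability 1/7, so each expected count is 273/7 = 39.
cat         O        E   (O−E)²/E
Mon        31       39     1.6410
Tue        43       39     0.4103
Wed        32       39     1.2564
Thu        29       39     2.5641
Fri        39       39     0.0000
Sat        69       39    23.0769
Sun        30       39     2.0769
Sum = 31.026

31.026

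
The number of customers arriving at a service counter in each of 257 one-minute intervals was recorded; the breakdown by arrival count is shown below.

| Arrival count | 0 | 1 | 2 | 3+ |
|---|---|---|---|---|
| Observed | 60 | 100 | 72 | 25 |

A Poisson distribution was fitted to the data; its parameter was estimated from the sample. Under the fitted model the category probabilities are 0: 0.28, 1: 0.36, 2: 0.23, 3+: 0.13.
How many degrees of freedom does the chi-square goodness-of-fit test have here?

2

There are k = 4 categories and 1 parameter estimated from the data, so df = 4 − 1 − 1 = 2.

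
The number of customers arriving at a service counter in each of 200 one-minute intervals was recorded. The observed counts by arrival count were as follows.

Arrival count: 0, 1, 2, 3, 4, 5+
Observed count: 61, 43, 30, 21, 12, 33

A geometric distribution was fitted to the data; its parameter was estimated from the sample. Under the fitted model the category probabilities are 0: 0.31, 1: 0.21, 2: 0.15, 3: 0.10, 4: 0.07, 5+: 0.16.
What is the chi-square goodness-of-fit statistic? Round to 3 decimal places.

Expected counts E_i = n·p_i: 200×0.31 = 62, 200×0.21 = 42, 200×0.15 = 30, 200×0.10 = 20, 200×0.07 = 14, 200×0.16 = 32.
0: (61 − 62)²/62 = 1/62 = 0.0161
1: (43 − 42)²/42 = 1/42 = 0.0238
2: (30 − 30)²/30 = 0/30 = 0.0000
3: (21 − 20)²/20 = 1/20 = 0.0500
4: (12 − 14)²/14 = 4/14 = 0.2857
5+: (33 − 32)²/32 = 1/32 = 0.0313
Sum = 0.407

0.407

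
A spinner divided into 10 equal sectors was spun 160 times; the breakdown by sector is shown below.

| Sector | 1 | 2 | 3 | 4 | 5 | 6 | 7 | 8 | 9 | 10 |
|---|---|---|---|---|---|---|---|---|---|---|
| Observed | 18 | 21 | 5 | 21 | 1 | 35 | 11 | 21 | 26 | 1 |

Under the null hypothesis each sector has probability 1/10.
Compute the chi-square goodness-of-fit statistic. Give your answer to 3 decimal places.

71.000

Expected count for each of the 10 categories: 160/10 = 16.
χ² = (18−16)²/16 + (21−16)²/16 + (5−16)²/16 + (21−16)²/16 + (1−16)²/16 + (35−16)²/16 + (11−16)²/16 + (21−16)²/16 + (26−16)²/16 + (1−16)²/16
   = 0.2500 + 1.5625 + 7.5625 + 1.5625 + 14.0625 + 22.5625 + 1.5625 + 1.5625 + 6.2500 + 14.0625
Sum = 71.000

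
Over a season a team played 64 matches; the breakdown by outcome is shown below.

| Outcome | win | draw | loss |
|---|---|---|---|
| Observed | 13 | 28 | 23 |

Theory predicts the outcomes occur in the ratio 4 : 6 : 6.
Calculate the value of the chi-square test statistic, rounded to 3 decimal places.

1.271

Ratio total = 16. Expected counts: 64×4/16 = 16, 64×6/16 = 24, 64×6/16 = 24.
χ² = (13−16)²/16 + (28−24)²/24 + (23−24)²/24
   = 0.5625 + 0.6667 + 0.0417
Sum = 1.271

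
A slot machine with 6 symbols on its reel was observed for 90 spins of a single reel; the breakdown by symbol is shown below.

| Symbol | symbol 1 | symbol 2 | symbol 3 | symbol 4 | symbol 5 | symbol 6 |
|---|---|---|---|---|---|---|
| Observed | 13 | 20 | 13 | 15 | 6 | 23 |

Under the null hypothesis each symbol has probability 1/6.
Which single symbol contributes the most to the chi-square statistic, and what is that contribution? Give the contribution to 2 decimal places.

Under H₀ each category has probability 1/6, so each expected count is 90/6 = 15.
χ² = (13−15)²/15 + (20−15)²/15 + (13−15)²/15 + (15−15)²/15 + (6−15)²/15 + (23−15)²/15
   = 0.267 + 1.667 + 0.267 + 0.000 + 5.400 + 4.267
The largest term is for symbol 5: 5.40.

symbol 5, 5.40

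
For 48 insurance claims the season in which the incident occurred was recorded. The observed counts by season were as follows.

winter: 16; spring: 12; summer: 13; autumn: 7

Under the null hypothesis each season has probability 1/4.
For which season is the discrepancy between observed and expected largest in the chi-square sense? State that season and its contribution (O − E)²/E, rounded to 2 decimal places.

autumn, 2.08

Expected count for each of the 4 categories: 48/4 = 12.
χ² = (16−12)²/12 + (12−12)²/12 + (13−12)²/12 + (7−12)²/12
   = 1.333 + 0.000 + 0.083 + 2.083
The largest term is for autumn: 2.08.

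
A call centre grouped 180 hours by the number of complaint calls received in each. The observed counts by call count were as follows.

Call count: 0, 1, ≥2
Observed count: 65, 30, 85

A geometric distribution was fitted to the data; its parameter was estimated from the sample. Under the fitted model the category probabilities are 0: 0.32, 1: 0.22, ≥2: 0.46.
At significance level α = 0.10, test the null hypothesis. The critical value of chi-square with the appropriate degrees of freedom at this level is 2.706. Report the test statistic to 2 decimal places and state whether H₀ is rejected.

Expected counts E_i = n·p_i: 180×0.32 = 57.6, 180×0.22 = 39.6, 180×0.46 = 82.8.
cat         O        E   (O−E)²/E
0          65     57.6      0.951
1          30     39.6      2.327
≥2         85     82.8      0.058
Sum = 3.34
df = 1. Since 3.34 > 2.706, we reject H₀.

3.34; reject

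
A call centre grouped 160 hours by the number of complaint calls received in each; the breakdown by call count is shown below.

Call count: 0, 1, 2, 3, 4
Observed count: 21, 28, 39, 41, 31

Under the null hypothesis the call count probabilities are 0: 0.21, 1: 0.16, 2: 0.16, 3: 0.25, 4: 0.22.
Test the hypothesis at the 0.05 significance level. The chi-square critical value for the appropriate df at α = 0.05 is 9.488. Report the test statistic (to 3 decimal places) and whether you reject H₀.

12.490; reject

Expected counts E_i = n·p_i: 160×0.21 = 33.6, 160×0.16 = 25.6, 160×0.16 = 25.6, 160×0.25 = 40, 160×0.22 = 35.2.
χ² = (21−33.6)²/33.6 + (28−25.6)²/25.6 + (39−25.6)²/25.6 + (41−40)²/40 + (31−35.2)²/35.2
   = 4.7250 + 0.2250 + 7.0141 + 0.0250 + 0.5011
Sum = 12.490
df = 4. Since 12.490 > 9.488, we reject H₀.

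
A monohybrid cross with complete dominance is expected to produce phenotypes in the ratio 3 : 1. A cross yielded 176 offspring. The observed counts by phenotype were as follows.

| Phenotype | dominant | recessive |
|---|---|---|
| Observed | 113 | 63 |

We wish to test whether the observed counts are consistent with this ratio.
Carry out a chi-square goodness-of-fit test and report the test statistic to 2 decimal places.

10.94

Ratio total = 4. Expected counts: 176×3/4 = 132, 176×1/4 = 44.
dominant: (113 − 132)²/132 = 361/132 = 2.735
recessive: (63 − 44)²/44 = 361/44 = 8.205
Sum = 10.94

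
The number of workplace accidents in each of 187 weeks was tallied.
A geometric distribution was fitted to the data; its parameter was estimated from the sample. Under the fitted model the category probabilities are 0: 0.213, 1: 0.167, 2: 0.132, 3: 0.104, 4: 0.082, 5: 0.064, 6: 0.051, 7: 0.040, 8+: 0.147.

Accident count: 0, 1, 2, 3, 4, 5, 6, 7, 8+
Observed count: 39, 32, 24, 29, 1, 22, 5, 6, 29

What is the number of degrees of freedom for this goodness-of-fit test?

7

There are k = 9 categories and 1 parameter estimated from the data, so df = 9 − 1 − 1 = 7.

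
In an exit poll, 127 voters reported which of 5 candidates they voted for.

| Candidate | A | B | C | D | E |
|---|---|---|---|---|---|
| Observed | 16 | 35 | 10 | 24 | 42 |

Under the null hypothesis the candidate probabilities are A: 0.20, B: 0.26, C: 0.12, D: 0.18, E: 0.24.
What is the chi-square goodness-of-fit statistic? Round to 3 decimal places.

Expected counts E_i = n·p_i: 127×0.20 = 25.4, 127×0.26 = 33.02, 127×0.12 = 15.24, 127×0.18 = 22.86, 127×0.24 = 30.48.
cat         O        E   (O−E)²/E
A          16     25.4     3.4787
B          35    33.02     0.1187
C          10    15.24     1.8017
D          24    22.86     0.0569
E          42    30.48     4.3540
Sum = 9.810

9.810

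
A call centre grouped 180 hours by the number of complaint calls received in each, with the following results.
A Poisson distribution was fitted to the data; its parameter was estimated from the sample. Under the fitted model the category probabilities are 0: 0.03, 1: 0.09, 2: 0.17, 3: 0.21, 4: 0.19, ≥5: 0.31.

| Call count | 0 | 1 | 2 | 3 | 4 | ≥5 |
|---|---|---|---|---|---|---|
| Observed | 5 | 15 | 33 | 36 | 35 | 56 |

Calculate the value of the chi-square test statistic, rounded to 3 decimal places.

Expected counts E_i = n·p_i: 180×0.03 = 5.4, 180×0.09 = 16.2, 180×0.17 = 30.6, 180×0.21 = 37.8, 180×0.19 = 34.2, 180×0.31 = 55.8.
χ² = (5−5.4)²/5.4 + (15−16.2)²/16.2 + (33−30.6)²/30.6 + (36−37.8)²/37.8 + (35−34.2)²/34.2 + (56−55.8)²/55.8
   = 0.0296 + 0.0889 + 0.1882 + 0.0857 + 0.0187 + 0.0007
Sum = 0.412

0.412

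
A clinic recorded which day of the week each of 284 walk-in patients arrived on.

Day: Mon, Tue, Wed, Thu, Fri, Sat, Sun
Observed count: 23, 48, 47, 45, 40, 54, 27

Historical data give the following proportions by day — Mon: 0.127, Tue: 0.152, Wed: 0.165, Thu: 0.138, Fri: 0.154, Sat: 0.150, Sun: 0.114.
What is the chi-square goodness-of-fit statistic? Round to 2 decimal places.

10.40

Expected counts E_i = n·p_i: 284×0.127 = 36.068, 284×0.152 = 43.168, 284×0.165 = 46.86, 284×0.138 = 39.192, 284×0.154 = 43.736, 284×0.150 = 42.6, 284×0.114 = 32.376.
cat         O        E   (O−E)²/E
Mon        23   36.068      4.735
Tue        48   43.168      0.541
Wed        47    46.86      0.000
Thu        45   39.192      0.861
Fri        40   43.736      0.319
Sat        54     42.6      3.051
Sun        27   32.376      0.893
Sum = 10.40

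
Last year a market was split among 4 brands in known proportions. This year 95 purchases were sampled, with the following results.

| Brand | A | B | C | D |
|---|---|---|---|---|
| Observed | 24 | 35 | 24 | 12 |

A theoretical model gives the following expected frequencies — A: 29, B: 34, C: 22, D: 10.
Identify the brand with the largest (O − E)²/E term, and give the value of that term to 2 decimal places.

A, 0.86

χ² = (24−29)²/29 + (35−34)²/34 + (24−22)²/22 + (12−10)²/10
   = 0.862 + 0.029 + 0.182 + 0.400
The largest term is for A: 0.86.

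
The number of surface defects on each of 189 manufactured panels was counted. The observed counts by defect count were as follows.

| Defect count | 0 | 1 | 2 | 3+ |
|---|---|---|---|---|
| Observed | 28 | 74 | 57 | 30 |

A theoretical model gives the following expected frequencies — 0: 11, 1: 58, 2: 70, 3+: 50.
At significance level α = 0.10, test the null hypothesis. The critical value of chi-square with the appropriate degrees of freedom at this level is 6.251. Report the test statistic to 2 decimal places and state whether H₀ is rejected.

41.10; reject

0: (28 − 11)²/11 = 289/11 = 26.273
1: (74 − 58)²/58 = 256/58 = 4.414
2: (57 − 70)²/70 = 169/70 = 2.414
3+: (30 − 50)²/50 = 400/50 = 8.000
Sum = 41.10
df = 3. Since 41.10 > 6.251, we reject H₀.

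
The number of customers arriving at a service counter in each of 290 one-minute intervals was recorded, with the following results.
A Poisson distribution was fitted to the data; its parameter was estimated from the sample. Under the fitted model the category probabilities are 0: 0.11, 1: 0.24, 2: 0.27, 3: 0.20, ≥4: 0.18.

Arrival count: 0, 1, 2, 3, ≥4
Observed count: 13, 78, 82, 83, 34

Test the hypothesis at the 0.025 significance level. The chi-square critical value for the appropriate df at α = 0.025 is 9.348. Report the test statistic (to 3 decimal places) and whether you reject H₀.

Expected counts E_i = n·p_i: 290×0.11 = 31.9, 290×0.24 = 69.6, 290×0.27 = 78.3, 290×0.20 = 58, 290×0.18 = 52.2.
χ² = (13−31.9)²/31.9 + (78−69.6)²/69.6 + (82−78.3)²/78.3 + (83−58)²/58 + (34−52.2)²/52.2
   = 11.1978 + 1.0138 + 0.1748 + 10.7759 + 6.3456
Sum = 29.508
df = 3. Since 29.508 > 9.348, we reject H₀.

29.508; reject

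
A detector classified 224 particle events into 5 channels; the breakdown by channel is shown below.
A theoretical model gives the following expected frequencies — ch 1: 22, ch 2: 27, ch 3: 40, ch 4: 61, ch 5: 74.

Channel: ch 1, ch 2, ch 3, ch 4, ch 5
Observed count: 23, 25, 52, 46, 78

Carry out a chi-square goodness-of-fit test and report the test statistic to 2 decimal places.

7.70

χ² = (23−22)²/22 + (25−27)²/27 + (52−40)²/40 + (46−61)²/61 + (78−74)²/74
   = 0.045 + 0.148 + 3.600 + 3.689 + 0.216
Sum = 7.70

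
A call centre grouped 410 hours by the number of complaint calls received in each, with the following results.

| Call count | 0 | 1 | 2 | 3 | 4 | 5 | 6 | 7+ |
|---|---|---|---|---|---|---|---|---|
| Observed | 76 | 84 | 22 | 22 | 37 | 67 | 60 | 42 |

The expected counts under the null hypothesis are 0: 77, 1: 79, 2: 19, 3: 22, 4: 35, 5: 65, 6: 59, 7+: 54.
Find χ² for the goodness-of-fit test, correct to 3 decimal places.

3.663

0: (76 − 77)²/77 = 1/77 = 0.0130
1: (84 − 79)²/79 = 25/79 = 0.3165
2: (22 − 19)²/19 = 9/19 = 0.4737
3: (22 − 22)²/22 = 0/22 = 0.0000
4: (37 − 35)²/35 = 4/35 = 0.1143
5: (67 − 65)²/65 = 4/65 = 0.0615
6: (60 − 59)²/59 = 1/59 = 0.0169
7+: (42 − 54)²/54 = 144/54 = 2.6667
Sum = 3.663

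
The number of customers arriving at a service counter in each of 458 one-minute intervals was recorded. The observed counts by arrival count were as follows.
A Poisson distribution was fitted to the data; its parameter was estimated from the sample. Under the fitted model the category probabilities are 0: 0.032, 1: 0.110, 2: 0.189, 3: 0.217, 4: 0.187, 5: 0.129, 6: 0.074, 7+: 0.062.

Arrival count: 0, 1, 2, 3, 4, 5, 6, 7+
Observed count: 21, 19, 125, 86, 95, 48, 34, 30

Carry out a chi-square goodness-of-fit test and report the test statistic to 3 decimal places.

44.354

Expected counts E_i = n·p_i: 458×0.032 = 14.656, 458×0.110 = 50.38, 458×0.189 = 86.562, 458×0.217 = 99.386, 458×0.187 = 85.646, 458×0.129 = 59.082, 458×0.074 = 33.892, 458×0.062 = 28.396.
χ² = (21−14.656)²/14.656 + (19−50.38)²/50.38 + (125−86.562)²/86.562 + (86−99.386)²/99.386 + (95−85.646)²/85.646 + (48−59.082)²/59.082 + (34−33.892)²/33.892 + (30−28.396)²/28.396
   = 2.7461 + 19.5455 + 17.0685 + 1.8029 + 1.0216 + 2.0786 + 0.0003 + 0.0906
Sum = 44.354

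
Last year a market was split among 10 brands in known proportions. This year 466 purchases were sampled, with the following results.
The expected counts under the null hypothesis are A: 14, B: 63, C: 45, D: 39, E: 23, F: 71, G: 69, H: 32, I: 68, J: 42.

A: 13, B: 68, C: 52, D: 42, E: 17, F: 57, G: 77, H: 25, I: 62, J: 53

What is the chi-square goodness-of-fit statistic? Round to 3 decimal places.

11.983

cat         O        E   (O−E)²/E
A          13       14     0.0714
B          68       63     0.3968
C          52       45     1.0889
D          42       39     0.2308
E          17       23     1.5652
F          57       71     2.7606
G          77       69     0.9275
H          25       32     1.5313
I          62       68     0.5294
J          53       42     2.8810
Sum = 11.983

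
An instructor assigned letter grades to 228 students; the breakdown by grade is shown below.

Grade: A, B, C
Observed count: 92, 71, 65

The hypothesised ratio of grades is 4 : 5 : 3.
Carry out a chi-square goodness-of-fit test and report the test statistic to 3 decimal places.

10.554

Ratio total = 12. Expected counts: 228×4/12 = 76, 228×5/12 = 95, 228×3/12 = 57.
cat         O        E   (O−E)²/E
A          92       76     3.3684
B          71       95     6.0632
C          65       57     1.1228
Sum = 10.554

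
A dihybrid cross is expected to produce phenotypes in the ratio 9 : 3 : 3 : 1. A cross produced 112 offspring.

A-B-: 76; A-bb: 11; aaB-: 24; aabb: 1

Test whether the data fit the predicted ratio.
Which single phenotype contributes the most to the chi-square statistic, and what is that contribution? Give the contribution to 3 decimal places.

aabb, 5.143

Ratio total = 16. Expected counts: 112×9/16 = 63, 112×3/16 = 21, 112×3/16 = 21, 112×1/16 = 7.
χ² = (76−63)²/63 + (11−21)²/21 + (24−21)²/21 + (1−7)²/7
   = 2.6825 + 4.7619 + 0.4286 + 5.1429
The largest term is for aabb: 5.143.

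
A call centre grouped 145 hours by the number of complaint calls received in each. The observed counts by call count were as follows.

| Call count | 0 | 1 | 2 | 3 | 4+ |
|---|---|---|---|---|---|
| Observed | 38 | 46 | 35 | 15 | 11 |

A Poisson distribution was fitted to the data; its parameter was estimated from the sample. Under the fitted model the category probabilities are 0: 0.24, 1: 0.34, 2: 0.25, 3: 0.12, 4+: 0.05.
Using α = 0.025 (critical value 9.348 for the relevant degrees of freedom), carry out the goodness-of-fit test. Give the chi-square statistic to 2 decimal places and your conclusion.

2.83; do not reject

Expected counts E_i = n·p_i: 145×0.24 = 34.8, 145×0.34 = 49.3, 145×0.25 = 36.25, 145×0.12 = 17.4, 145×0.05 = 7.25.
0: (38 − 34.8)²/34.8 = 10.24/34.8 = 0.294
1: (46 − 49.3)²/49.3 = 10.89/49.3 = 0.221
2: (35 − 36.25)²/36.25 = 1.5625/36.25 = 0.043
3: (15 − 17.4)²/17.4 = 5.76/17.4 = 0.331
4+: (11 − 7.25)²/7.25 = 14.0625/7.25 = 1.940
Sum = 2.83
df = 3. Since 2.83 < 9.348, we do not reject H₀.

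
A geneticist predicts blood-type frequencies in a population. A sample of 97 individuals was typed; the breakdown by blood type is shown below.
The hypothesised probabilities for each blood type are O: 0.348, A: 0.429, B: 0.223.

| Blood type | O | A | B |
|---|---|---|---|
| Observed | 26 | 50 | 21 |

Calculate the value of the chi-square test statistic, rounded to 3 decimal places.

Expected counts E_i = n·p_i: 97×0.348 = 33.756, 97×0.429 = 41.613, 97×0.223 = 21.631.
cat         O        E   (O−E)²/E
O          26   33.756     1.7821
A          50   41.613     1.6904
B          21   21.631     0.0184
Sum = 3.491

3.491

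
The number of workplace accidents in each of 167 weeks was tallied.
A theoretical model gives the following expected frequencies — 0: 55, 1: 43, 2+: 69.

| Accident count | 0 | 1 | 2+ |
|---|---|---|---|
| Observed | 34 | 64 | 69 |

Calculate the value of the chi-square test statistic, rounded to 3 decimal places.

18.274

cat         O        E   (O−E)²/E
0          34       55     8.0182
1          64       43    10.2558
2+         69       69     0.0000
Sum = 18.274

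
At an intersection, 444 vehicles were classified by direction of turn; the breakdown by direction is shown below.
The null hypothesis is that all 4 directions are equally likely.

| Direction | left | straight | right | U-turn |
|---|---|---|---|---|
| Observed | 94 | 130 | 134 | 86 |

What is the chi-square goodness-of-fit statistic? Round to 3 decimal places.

Expected count for each of the 4 categories: 444/4 = 111.
χ² = (94−111)²/111 + (130−111)²/111 + (134−111)²/111 + (86−111)²/111
   = 2.6036 + 3.2523 + 4.7658 + 5.6306
Sum = 16.252

16.252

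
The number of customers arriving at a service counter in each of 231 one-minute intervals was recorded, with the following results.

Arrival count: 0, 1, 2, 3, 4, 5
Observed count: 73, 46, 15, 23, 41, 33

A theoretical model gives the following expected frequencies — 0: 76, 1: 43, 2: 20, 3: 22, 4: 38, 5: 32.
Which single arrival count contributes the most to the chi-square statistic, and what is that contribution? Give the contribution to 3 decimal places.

χ² = (73−76)²/76 + (46−43)²/43 + (15−20)²/20 + (23−22)²/22 + (41−38)²/38 + (33−32)²/32
   = 0.1184 + 0.2093 + 1.2500 + 0.0455 + 0.2368 + 0.0313
The largest term is for 2: 1.250.

2, 1.250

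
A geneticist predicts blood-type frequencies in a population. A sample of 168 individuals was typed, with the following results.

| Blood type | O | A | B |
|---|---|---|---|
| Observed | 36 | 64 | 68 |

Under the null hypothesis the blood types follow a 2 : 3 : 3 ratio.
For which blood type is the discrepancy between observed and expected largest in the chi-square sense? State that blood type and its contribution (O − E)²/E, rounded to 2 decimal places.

O, 0.86

Ratio total = 8. Expected counts: 168×2/8 = 42, 168×3/8 = 63, 168×3/8 = 63.
O: (36 − 42)²/42 = 36/42 = 0.857
A: (64 − 63)²/63 = 1/63 = 0.016
B: (68 − 63)²/63 = 25/63 = 0.397
The largest term is for O: 0.86.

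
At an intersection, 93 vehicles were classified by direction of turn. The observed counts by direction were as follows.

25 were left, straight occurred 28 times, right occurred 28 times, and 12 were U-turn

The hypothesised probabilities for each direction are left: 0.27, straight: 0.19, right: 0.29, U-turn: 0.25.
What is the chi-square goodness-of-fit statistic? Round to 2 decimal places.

Expected counts E_i = n·p_i: 93×0.27 = 25.11, 93×0.19 = 17.67, 93×0.29 = 26.97, 93×0.25 = 23.25.
left: (25 − 25.11)²/25.11 = 0.0121/25.11 = 0.000
straight: (28 − 17.67)²/17.67 = 106.7089/17.67 = 6.039
right: (28 − 26.97)²/26.97 = 1.0609/26.97 = 0.039
U-turn: (12 − 23.25)²/23.25 = 126.5625/23.25 = 5.444
Sum = 11.52

11.52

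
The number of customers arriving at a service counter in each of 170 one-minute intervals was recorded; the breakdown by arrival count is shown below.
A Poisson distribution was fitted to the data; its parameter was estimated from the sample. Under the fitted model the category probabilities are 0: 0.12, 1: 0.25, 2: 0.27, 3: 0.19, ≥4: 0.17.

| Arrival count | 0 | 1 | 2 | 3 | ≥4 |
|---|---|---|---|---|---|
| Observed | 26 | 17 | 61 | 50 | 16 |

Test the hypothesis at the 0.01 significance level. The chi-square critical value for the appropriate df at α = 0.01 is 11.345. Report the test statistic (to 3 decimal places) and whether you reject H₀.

37.262; reject

Expected counts E_i = n·p_i: 170×0.12 = 20.4, 170×0.25 = 42.5, 170×0.27 = 45.9, 170×0.19 = 32.3, 170×0.17 = 28.9.
cat         O        E   (O−E)²/E
0          26     20.4     1.5373
1          17     42.5    15.3000
2          61     45.9     4.9675
3          50     32.3     9.6994
≥4         16     28.9     5.7581
Sum = 37.262
df = 3. Since 37.262 > 11.345, we reject H₀.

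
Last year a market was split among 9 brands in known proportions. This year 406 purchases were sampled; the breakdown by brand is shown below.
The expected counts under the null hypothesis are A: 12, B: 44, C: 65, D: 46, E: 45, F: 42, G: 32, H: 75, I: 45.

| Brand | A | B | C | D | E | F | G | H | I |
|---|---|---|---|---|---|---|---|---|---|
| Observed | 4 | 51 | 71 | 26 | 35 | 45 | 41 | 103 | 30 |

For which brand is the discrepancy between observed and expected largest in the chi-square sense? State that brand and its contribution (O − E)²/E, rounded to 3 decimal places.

H, 10.453

A: (4 − 12)²/12 = 64/12 = 5.3333
B: (51 − 44)²/44 = 49/44 = 1.1136
C: (71 − 65)²/65 = 36/65 = 0.5538
D: (26 − 46)²/46 = 400/46 = 8.6957
E: (35 − 45)²/45 = 100/45 = 2.2222
F: (45 − 42)²/42 = 9/42 = 0.2143
G: (41 − 32)²/32 = 81/32 = 2.5313
H: (103 − 75)²/75 = 784/75 = 10.4533
I: (30 − 45)²/45 = 225/45 = 5.0000
The largest term is for H: 10.453.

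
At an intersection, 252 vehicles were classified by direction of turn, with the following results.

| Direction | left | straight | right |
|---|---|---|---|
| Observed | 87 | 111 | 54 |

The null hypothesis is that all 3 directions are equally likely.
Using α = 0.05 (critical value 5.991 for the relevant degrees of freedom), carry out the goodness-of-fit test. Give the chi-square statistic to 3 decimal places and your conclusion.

Under H₀ each category has probability 1/3, so each expected count is 252/3 = 84.
cat           O        E   (O−E)²/E
left         87       84     0.1071
straight    111       84     8.6786
right        54       84    10.7143
Sum = 19.500
df = 2. Since 19.500 > 5.991, we reject H₀.

19.500; reject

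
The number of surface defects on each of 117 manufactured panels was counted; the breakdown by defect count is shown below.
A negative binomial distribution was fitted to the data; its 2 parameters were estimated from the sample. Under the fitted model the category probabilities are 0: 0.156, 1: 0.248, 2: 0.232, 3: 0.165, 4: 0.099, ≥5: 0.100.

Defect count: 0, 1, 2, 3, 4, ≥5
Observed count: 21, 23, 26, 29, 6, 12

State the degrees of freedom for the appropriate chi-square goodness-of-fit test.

3

There are k = 6 categories and 2 parameters estimated from the data, so df = 6 − 1 − 2 = 3.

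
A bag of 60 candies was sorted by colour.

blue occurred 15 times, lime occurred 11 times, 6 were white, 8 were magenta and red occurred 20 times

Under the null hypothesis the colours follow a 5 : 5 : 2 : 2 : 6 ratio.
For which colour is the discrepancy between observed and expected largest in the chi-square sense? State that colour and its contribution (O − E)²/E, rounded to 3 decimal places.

Ratio total = 20. Expected counts: 60×5/20 = 15, 60×5/20 = 15, 60×2/20 = 6, 60×2/20 = 6, 60×6/20 = 18.
χ² = (15−15)²/15 + (11−15)²/15 + (6−6)²/6 + (8−6)²/6 + (20−18)²/18
   = 0.0000 + 1.0667 + 0.0000 + 0.6667 + 0.2222
The largest term is for lime: 1.067.

lime, 1.067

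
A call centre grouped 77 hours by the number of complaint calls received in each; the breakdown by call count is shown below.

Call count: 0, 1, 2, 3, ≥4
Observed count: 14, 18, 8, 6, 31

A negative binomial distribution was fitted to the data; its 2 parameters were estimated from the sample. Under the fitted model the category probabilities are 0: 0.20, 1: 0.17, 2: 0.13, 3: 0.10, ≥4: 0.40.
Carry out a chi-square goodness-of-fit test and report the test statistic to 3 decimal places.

Expected counts E_i = n·p_i: 77×0.20 = 15.4, 77×0.17 = 13.09, 77×0.13 = 10.01, 77×0.10 = 7.7, 77×0.40 = 30.8.
0: (14 − 15.4)²/15.4 = 1.96/15.4 = 0.1273
1: (18 − 13.09)²/13.09 = 24.1081/13.09 = 1.8417
2: (8 − 10.01)²/10.01 = 4.0401/10.01 = 0.4036
3: (6 − 7.7)²/7.7 = 2.89/7.7 = 0.3753
≥4: (31 − 30.8)²/30.8 = 0.04/30.8 = 0.0013
Sum = 2.749

2.749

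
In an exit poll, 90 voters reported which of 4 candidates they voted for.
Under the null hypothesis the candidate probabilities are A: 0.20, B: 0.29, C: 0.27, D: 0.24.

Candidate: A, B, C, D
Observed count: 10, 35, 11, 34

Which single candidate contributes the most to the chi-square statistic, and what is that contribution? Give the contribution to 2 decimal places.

Expected counts E_i = n·p_i: 90×0.20 = 18, 90×0.29 = 26.1, 90×0.27 = 24.3, 90×0.24 = 21.6.
cat         O        E   (O−E)²/E
A          10       18      3.556
B          35     26.1      3.035
C          11     24.3      7.279
D          34     21.6      7.119
The largest term is for C: 7.28.

C, 7.28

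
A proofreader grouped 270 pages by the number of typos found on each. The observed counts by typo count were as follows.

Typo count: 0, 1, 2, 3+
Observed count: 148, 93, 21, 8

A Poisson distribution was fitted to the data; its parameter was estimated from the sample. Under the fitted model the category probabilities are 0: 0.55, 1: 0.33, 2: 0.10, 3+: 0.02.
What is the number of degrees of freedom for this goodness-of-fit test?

2

There are k = 4 categories and 1 parameter estimated from the data, so df = 4 − 1 − 1 = 2.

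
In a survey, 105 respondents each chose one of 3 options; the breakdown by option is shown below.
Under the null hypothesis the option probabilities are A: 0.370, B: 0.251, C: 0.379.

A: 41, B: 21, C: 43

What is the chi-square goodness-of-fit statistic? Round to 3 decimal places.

Expected counts E_i = n·p_i: 105×0.370 = 38.85, 105×0.251 = 26.355, 105×0.379 = 39.795.
A: (41 − 38.85)²/38.85 = 4.6225/38.85 = 0.1190
B: (21 − 26.355)²/26.355 = 28.676025/26.355 = 1.0881
C: (43 − 39.795)²/39.795 = 10.272025/39.795 = 0.2581
Sum = 1.465

1.465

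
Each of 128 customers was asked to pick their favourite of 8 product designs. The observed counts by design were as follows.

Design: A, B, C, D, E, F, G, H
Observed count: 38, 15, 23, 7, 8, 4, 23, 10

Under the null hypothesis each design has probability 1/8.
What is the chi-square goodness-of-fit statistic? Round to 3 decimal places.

56.750

Under H₀ each category has probability 1/8, so each expected count is 128/8 = 16.
χ² = (38−16)²/16 + (15−16)²/16 + (23−16)²/16 + (7−16)²/16 + (8−16)²/16 + (4−16)²/16 + (23−16)²/16 + (10−16)²/16
   = 30.2500 + 0.0625 + 3.0625 + 5.0625 + 4.0000 + 9.0000 + 3.0625 + 2.2500
Sum = 56.750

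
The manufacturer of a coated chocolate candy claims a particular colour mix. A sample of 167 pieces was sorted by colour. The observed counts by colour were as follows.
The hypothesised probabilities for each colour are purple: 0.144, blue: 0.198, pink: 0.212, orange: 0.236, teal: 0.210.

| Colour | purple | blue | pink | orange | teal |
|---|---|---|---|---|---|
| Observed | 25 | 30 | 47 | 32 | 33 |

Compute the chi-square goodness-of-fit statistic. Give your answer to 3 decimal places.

5.636

Expected counts E_i = n·p_i: 167×0.144 = 24.048, 167×0.198 = 33.066, 167×0.212 = 35.404, 167×0.236 = 39.412, 167×0.210 = 35.07.
χ² = (25−24.048)²/24.048 + (30−33.066)²/33.066 + (47−35.404)²/35.404 + (32−39.412)²/39.412 + (33−35.07)²/35.07
   = 0.0377 + 0.2843 + 3.7981 + 1.3939 + 0.1222
Sum = 5.636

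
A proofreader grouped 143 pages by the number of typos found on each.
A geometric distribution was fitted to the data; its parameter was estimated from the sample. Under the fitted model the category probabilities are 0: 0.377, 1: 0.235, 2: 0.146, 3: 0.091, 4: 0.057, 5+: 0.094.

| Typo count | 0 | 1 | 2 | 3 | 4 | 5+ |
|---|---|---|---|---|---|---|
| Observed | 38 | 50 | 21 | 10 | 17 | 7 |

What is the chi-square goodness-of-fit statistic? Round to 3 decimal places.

26.087

Expected counts E_i = n·p_i: 143×0.377 = 53.911, 143×0.235 = 33.605, 143×0.146 = 20.878, 143×0.091 = 13.013, 143×0.057 = 8.151, 143×0.094 = 13.442.
0: (38 − 53.911)²/53.911 = 253.159921/53.911 = 4.6959
1: (50 − 33.605)²/33.605 = 268.796025/33.605 = 7.9987
2: (21 − 20.878)²/20.878 = 0.014884/20.878 = 0.0007
3: (10 − 13.013)²/13.013 = 9.078169/13.013 = 0.6976
4: (17 − 8.151)²/8.151 = 78.304801/8.151 = 9.6068
5+: (7 − 13.442)²/13.442 = 41.499364/13.442 = 3.0873
Sum = 26.087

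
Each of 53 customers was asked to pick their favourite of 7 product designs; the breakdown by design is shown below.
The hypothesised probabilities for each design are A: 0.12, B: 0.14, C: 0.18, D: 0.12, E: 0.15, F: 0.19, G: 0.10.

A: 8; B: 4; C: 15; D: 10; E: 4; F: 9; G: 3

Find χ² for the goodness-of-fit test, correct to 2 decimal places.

Expected counts E_i = n·p_i: 53×0.12 = 6.36, 53×0.14 = 7.42, 53×0.18 = 9.54, 53×0.12 = 6.36, 53×0.15 = 7.95, 53×0.19 = 10.07, 53×0.10 = 5.3.
A: (8 − 6.36)²/6.36 = 2.6896/6.36 = 0.423
B: (4 − 7.42)²/7.42 = 11.6964/7.42 = 1.576
C: (15 − 9.54)²/9.54 = 29.8116/9.54 = 3.125
D: (10 − 6.36)²/6.36 = 13.2496/6.36 = 2.083
E: (4 − 7.95)²/7.95 = 15.6025/7.95 = 1.963
F: (9 − 10.07)²/10.07 = 1.1449/10.07 = 0.114
G: (3 − 5.3)²/5.3 = 5.29/5.3 = 0.998
Sum = 10.28

10.28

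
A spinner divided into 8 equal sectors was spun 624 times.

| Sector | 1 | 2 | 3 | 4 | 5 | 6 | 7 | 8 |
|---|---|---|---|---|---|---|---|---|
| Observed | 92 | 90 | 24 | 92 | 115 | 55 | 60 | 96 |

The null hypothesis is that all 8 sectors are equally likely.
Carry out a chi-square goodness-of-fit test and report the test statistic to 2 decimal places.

76.90

Expected count for each of the 8 categories: 624/8 = 78.
cat         O        E   (O−E)²/E
1          92       78      2.513
2          90       78      1.846
3          24       78     37.385
4          92       78      2.513
5         115       78     17.551
6          55       78      6.782
7          60       78      4.154
8          96       78      4.154
Sum = 76.90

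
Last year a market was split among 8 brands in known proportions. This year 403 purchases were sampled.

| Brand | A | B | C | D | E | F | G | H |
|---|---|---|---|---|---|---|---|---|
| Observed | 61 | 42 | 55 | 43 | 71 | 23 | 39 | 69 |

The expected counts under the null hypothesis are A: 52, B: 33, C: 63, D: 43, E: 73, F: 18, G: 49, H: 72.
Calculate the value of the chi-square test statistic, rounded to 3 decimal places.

A: (61 − 52)²/52 = 81/52 = 1.5577
B: (42 − 33)²/33 = 81/33 = 2.4545
C: (55 − 63)²/63 = 64/63 = 1.0159
D: (43 − 43)²/43 = 0/43 = 0.0000
E: (71 − 73)²/73 = 4/73 = 0.0548
F: (23 − 18)²/18 = 25/18 = 1.3889
G: (39 − 49)²/49 = 100/49 = 2.0408
H: (69 − 72)²/72 = 9/72 = 0.1250
Sum = 8.638

8.638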